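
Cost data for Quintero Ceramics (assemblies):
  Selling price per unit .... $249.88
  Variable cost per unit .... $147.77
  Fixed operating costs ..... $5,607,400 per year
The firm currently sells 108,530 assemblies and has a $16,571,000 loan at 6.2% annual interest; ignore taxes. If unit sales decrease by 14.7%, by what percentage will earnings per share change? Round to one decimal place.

Total contribution margin = 108,530 × $102.11 = $11,081,998.30.
EBIT = $11,081,998.30 − $5,607,400 = $5,474,598.30.
Interest = $1,027,402.00, so EBIT − I = $4,447,196.30.
DCL = total CM / (EBIT − I) = $11,081,998.30 / $4,447,196.30 = 2.4919.
EPS therefore changes by 2.4919 × (-14.7%) = -36.6%.

-36.6%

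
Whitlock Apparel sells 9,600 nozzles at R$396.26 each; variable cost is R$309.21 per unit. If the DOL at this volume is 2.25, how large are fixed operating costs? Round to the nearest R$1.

R$464,267

Total contribution margin = 9,600 × R$87.05 = R$835,680.00.
DOL = contribution / EBIT, so EBIT = R$835,680.00 / 2.25 = R$371,413.33.
And FC = contribution − EBIT = R$835,680.00 − R$371,413.33 = R$464,267.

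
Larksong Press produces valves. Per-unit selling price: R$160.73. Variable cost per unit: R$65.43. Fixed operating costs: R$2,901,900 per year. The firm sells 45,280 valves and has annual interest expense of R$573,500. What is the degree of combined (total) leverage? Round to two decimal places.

Contribution at this volume is 45,280 × R$95.30 = R$4,315,184.00.
Operating income = contribution − fixed costs = R$4,315,184.00 − R$2,901,900 = R$1,413,284.00. Interest = R$573,500.00.
DOL = R$4,315,184.00 ÷ R$1,413,284.00 = 3.0533; DFL = R$1,413,284.00 ÷ R$839,784.00 = 1.6829.
Combined leverage = 3.0533 × 1.6829 = 5.1384.

5.14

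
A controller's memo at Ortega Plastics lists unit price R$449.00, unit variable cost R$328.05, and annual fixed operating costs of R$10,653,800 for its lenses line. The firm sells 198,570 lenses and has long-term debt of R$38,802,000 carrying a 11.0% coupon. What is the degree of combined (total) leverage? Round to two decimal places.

Contribution at this volume is 198,570 × R$120.95 = R$24,017,041.50.
Subtracting fixed costs: EBIT = R$24,017,041.50 − R$10,653,800 = R$13,363,241.50. Interest = R$4,268,220.00.
DOL = R$24,017,041.50 ÷ R$13,363,241.50 = 1.7972; DFL = R$13,363,241.50 ÷ R$9,095,021.50 = 1.4693.
DCL = DOL × DFL = 1.7972 × 1.4693 = 2.6406.

2.64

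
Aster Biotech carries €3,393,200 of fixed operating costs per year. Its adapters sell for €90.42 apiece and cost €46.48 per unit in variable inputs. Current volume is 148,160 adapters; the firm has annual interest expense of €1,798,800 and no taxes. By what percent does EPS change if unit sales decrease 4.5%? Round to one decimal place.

Contribution at this volume is 148,160 × €43.94 = €6,510,150.40.
EBIT = €6,510,150.40 − €3,393,200 = €3,116,950.40.
After interest of €1,798,800.00, pre-tax earnings = €1,318,150.40.
DCL = total CM / (EBIT − I) = €6,510,150.40 / €1,318,150.40 = 4.9389.
%ΔEPS = DCL × %ΔSales = 4.9389 × -4.5% = -22.2%.

-22.2%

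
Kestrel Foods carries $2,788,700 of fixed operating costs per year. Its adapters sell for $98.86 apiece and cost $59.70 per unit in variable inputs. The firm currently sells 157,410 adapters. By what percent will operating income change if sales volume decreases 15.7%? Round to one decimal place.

Contribution at this volume is 157,410 × $39.16 = $6,164,175.60.
Subtracting fixed costs: EBIT = $6,164,175.60 − $2,788,700 = $3,375,475.60.
DOL = contribution ÷ EBIT = $6,164,175.60 ÷ $3,375,475.60 = 1.8262.
%ΔEBIT = DOL × %ΔSales = 1.8262 × -15.7% = -28.7%.

-28.7%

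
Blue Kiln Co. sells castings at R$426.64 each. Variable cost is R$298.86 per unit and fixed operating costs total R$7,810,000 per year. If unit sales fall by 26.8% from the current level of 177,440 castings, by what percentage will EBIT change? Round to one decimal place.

Contribution at this volume is 177,440 × R$127.78 = R$22,673,283.20.
Operating income = contribution − fixed costs = R$22,673,283.20 − R$7,810,000 = R$14,863,283.20.
Degree of operating leverage = R$22,673,283.20 / R$14,863,283.20 = 1.5255.
%ΔEBIT = DOL × %ΔSales = 1.5255 × -26.8% = -40.9%.

-40.9%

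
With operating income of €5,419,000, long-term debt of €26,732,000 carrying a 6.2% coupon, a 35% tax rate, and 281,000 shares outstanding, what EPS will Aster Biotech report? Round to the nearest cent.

Pre-tax income = €5,419,000 − €1,657,384.00 = €3,761,616.00.
Net income = €3,761,616.00 × (1 − 0.35) = €2,445,050.40.
EPS = €2,445,050.40 ÷ 281,000 = €8.70.

€8.70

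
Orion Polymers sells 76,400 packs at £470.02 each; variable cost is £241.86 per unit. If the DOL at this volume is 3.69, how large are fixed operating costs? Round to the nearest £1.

Total contribution margin = 76,400 × £228.16 = £17,431,424.00.
DOL = contribution / EBIT, so EBIT = £17,431,424.00 / 3.69 = £4,723,963.14.
And FC = contribution − EBIT = £17,431,424.00 − £4,723,963.14 = £12,707,461.

£12,707,461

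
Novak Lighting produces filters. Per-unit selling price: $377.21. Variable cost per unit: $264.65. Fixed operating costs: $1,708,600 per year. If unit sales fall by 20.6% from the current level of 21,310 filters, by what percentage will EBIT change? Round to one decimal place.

At 21,310 units, contribution = 21,310 × $112.56 = $2,398,653.60.
Subtracting fixed costs: EBIT = $2,398,653.60 − $1,708,600 = $690,053.60.
Degree of operating leverage = $2,398,653.60 / $690,053.60 = 3.4760.
So EBIT moves 3.4760 × (-20.6%) = -71.6%.

-71.6%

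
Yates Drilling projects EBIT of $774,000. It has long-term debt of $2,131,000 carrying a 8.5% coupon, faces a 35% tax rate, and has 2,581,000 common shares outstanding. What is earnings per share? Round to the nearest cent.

$0.15

Pre-tax income = $774,000 − $181,135.00 = $592,865.00.
Net income = $592,865.00 × (1 − 0.35) = $385,362.25.
EPS = $385,362.25 ÷ 2,581,000 = $0.15.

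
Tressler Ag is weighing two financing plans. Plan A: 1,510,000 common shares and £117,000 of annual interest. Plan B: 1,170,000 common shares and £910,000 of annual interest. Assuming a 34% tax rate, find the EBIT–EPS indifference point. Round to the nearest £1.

£3,638,853

At indifference, (EBIT − 117,000)(1 − t)/1,510,000 = (EBIT − 910,000)(1 − t)/1,170,000.
The (1 − t) factor cancels: (EBIT − 117,000) × 1,170,000 = (EBIT − 910,000) × 1,510,000.
EBIT × (1,510,000 − 1,170,000) = 910,000 × 1,510,000 − 117,000 × 1,170,000 = 1,237,210,000,000, so EBIT = 1,237,210,000,000 ÷ 340,000 = 3,638,852.94.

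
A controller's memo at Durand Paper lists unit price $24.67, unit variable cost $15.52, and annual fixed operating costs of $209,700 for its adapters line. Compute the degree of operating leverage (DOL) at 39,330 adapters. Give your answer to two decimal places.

At 39,330 units, contribution = 39,330 × $9.15 = $359,869.50.
EBIT = $359,869.50 − $209,700 = $150,169.50.
So DOL = total CM / EBIT = $359,869.50 / $150,169.50 = 2.3964.

2.40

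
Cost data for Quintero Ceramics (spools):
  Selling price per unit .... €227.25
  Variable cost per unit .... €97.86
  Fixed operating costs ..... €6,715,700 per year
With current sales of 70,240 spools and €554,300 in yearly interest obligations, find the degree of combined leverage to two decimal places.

Contribution at this volume is 70,240 × €129.39 = €9,088,353.60.
Operating income = contribution − fixed costs = €9,088,353.60 − €6,715,700 = €2,372,653.60. Interest = €554,300.00, so EBIT − I = €1,818,353.60.
DCL = contribution ÷ (EBIT − I) = €9,088,353.60 ÷ €1,818,353.60 = 4.9981.

5.00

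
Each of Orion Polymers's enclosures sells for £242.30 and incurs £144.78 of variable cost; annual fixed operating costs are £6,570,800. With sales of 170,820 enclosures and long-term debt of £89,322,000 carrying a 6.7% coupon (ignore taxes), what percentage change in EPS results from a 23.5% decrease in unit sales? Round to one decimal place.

-95.4%

Contribution at this volume is 170,820 × £97.52 = £16,658,366.40.
Subtracting fixed costs: EBIT = £16,658,366.40 − £6,570,800 = £10,087,566.40.
After interest of £5,984,574.00, pre-tax earnings = £4,102,992.40.
DCL = total CM / (EBIT − I) = £16,658,366.40 / £4,102,992.40 = 4.0601.
%ΔEPS = DCL × %ΔSales = 4.0601 × -23.5% = -95.4%.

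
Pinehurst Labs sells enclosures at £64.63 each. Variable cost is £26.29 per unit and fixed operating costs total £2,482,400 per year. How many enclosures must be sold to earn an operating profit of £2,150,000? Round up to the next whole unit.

120,825 enclosures

Each unit contributes £64.63 − £26.29 = £38.34.
Need Q such that Q × £38.34 − £2,482,400 = £2,150,000, i.e. Q = £4,632,400 / £38.34 = 120,824.20 → 120,825.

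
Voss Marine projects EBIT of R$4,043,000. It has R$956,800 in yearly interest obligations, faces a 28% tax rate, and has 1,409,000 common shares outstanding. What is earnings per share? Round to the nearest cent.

R$1.58

Interest = R$956,800.00, so EBT = R$4,043,000 − R$956,800.00 = R$3,086,200.00.
Net income = R$3,086,200.00 × (1 − 0.28) = R$2,222,064.00.
Per share: R$2,222,064.00 / 1,409,000 shares = R$1.58.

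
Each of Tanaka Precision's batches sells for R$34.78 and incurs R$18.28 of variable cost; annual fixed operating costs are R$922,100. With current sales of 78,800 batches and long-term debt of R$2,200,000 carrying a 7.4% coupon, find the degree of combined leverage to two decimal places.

6.04

At 78,800 units, contribution = 78,800 × R$16.50 = R$1,300,200.00.
EBIT = R$1,300,200.00 − R$922,100 = R$378,100.00. Interest = R$162,800.00, so EBIT − I = R$215,300.00.
Degree of total leverage = total CM / (EBIT − interest) = R$1,300,200.00 / R$215,300.00 = 6.0390.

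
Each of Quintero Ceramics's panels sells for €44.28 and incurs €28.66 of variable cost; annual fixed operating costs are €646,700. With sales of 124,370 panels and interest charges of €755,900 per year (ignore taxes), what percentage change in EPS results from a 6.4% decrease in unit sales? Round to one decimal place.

-23.0%

Contribution at this volume is 124,370 × €15.62 = €1,942,659.40.
EBIT = €1,942,659.40 − €646,700 = €1,295,959.40.
Interest = €755,900.00, so EBIT − I = €540,059.40.
Degree of combined leverage = contribution ÷ (EBIT − I) = €1,942,659.40 ÷ €540,059.40 = 3.5971.
%ΔEPS = DCL × %ΔSales = 3.5971 × -6.4% = -23.0%.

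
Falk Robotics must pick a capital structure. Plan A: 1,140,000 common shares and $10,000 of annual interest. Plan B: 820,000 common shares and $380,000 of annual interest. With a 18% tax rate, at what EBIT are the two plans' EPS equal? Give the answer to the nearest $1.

At indifference, (EBIT − 10,000)(1 − t)/1,140,000 = (EBIT − 380,000)(1 − t)/820,000.
The (1 − t) factor cancels: (EBIT − 10,000) × 820,000 = (EBIT − 380,000) × 1,140,000.
Solving, EBIT = (380,000·1,140,000 − 10,000·820,000) / (1,140,000 − 820,000) = 425,000,000,000 / 320,000 = 1,328,125.00.

$1,328,125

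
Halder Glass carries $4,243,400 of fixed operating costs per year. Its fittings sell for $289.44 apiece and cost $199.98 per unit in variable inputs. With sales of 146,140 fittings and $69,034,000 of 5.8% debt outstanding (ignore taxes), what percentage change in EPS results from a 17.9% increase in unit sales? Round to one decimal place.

At 146,140 units, contribution = 146,140 × $89.46 = $13,073,684.40.
EBIT = $13,073,684.40 − $4,243,400 = $8,830,284.40.
After interest of $4,003,972.00, pre-tax earnings = $4,826,312.40.
DCL = total CM / (EBIT − I) = $13,073,684.40 / $4,826,312.40 = 2.7088.
%ΔEPS = DCL × %ΔSales = 2.7088 × +17.9% = +48.5%.

+48.5%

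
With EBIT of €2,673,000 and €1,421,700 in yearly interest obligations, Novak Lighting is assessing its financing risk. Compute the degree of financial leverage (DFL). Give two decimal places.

2.14

Annual interest charges come to €1,421,700.00.
Degree of financial leverage = EBIT / (EBIT − interest) = €2,673,000 / €1,251,300.00 = 2.1362.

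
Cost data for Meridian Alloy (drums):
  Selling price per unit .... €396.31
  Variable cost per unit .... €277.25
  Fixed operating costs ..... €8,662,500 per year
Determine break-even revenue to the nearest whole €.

Contribution margin per unit = €396.31 − €277.25 = €119.06, a CM ratio of €119.06 ÷ €396.31 = 0.3004.
Break-even revenue = fixed costs × price ÷ CM = €8,662,500 × €396.31 ÷ €119.06 = €28,834,498.

€28,834,498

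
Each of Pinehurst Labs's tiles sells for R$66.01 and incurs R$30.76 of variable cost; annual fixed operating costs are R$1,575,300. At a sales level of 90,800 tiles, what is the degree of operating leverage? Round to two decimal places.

1.97

Total contribution margin = 90,800 × R$35.25 = R$3,200,700.00.
EBIT = R$3,200,700.00 − R$1,575,300 = R$1,625,400.00.
So DOL = total CM / EBIT = R$3,200,700.00 / R$1,625,400.00 = 1.9692.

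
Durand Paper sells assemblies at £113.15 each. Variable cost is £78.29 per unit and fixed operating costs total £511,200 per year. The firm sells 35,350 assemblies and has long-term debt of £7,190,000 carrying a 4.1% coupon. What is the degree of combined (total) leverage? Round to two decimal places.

Total contribution margin = 35,350 × £34.86 = £1,232,301.00.
EBIT = £1,232,301.00 − £511,200 = £721,101.00. Interest = £294,790.00.
DOL = £1,232,301.00 ÷ £721,101.00 = 1.7089; DFL = £721,101.00 ÷ £426,311.00 = 1.6915.
DCL = DOL × DFL = 1.7089 × 1.6915 = 2.8906.

2.89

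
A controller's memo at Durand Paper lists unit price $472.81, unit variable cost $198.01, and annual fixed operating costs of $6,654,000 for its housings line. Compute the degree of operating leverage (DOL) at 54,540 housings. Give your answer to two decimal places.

At 54,540 units, contribution = 54,540 × $274.80 = $14,987,592.00.
Subtracting fixed costs: EBIT = $14,987,592.00 − $6,654,000 = $8,333,592.00.
So DOL = total CM / EBIT = $14,987,592.00 / $8,333,592.00 = 1.7985.

1.80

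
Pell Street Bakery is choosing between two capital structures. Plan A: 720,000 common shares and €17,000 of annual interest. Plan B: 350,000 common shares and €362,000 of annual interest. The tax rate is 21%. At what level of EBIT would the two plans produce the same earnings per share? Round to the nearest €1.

€688,351

Set EPS_A = EPS_B: (EBIT − €17,000)(1 − 0.21) ÷ 720,000 = (EBIT − €362,000)(1 − 0.21) ÷ 350,000.
The (1 − t) factor cancels: (EBIT − 17,000) × 350,000 = (EBIT − 362,000) × 720,000.
EBIT × (720,000 − 350,000) = 362,000 × 720,000 − 17,000 × 350,000 = 254,690,000,000, so EBIT = 254,690,000,000 ÷ 370,000 = 688,351.35.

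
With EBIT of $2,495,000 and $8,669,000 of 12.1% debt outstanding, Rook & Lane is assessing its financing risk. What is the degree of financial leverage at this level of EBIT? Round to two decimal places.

Annual interest charges come to $1,048,949.00.
Degree of financial leverage = EBIT / (EBIT − interest) = $2,495,000 / $1,446,051.00 = 1.7254.

1.73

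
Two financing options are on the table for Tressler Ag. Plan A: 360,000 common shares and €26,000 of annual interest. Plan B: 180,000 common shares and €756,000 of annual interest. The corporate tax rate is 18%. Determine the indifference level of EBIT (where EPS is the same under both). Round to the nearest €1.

€1,486,000

At indifference, (EBIT − 26,000)(1 − t)/360,000 = (EBIT − 756,000)(1 − t)/180,000.
Cancelling (1 − t) and cross-multiplying: 180,000·(EBIT − 26,000) = 360,000·(EBIT − 756,000).
EBIT × (360,000 − 180,000) = 756,000 × 360,000 − 26,000 × 180,000 = 267,480,000,000, so EBIT = 267,480,000,000 ÷ 180,000 = 1,486,000.00.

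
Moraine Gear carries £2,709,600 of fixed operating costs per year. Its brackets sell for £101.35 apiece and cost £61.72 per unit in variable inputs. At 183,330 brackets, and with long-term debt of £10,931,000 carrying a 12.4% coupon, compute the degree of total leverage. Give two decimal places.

2.27

Total contribution margin = 183,330 × £39.63 = £7,265,367.90.
EBIT = £7,265,367.90 − £2,709,600 = £4,555,767.90. Interest = £1,355,444.00.
DOL = £7,265,367.90 ÷ £4,555,767.90 = 1.5948; DFL = £4,555,767.90 ÷ £3,200,323.90 = 1.4235.
Combined leverage = 1.5948 × 1.4235 = 2.2702.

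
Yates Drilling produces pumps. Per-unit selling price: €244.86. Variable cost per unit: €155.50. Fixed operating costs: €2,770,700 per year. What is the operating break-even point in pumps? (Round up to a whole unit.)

31,007 pumps

Each unit contributes €244.86 − €155.50 = €89.36.
Break-even volume = fixed costs ÷ CM per unit = €2,770,700 ÷ €89.36 = 31,006.04, so 31,007 pumps.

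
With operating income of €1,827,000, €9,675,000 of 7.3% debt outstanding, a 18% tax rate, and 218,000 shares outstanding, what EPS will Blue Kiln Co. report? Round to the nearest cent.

Interest = €706,275.00, so EBT = €1,827,000 − €706,275.00 = €1,120,725.00.
Net income = €1,120,725.00 × (1 − 0.18) = €918,994.50.
Per share: €918,994.50 / 218,000 shares = €4.22.

€4.22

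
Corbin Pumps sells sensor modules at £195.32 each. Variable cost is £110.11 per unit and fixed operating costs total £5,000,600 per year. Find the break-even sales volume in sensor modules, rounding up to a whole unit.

Contribution margin per unit = £195.32 − £110.11 = £85.21.
Break-even Q = £5,000,600 / £85.21 = 58,685.60 → 58,686 sensor modules.

58,686 sensor modules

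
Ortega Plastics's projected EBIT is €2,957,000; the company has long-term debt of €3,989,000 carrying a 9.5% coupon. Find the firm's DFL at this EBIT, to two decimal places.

Annual interest charges come to €378,955.00.
Degree of financial leverage = EBIT / (EBIT − interest) = €2,957,000 / €2,578,045.00 = 1.1470.

1.15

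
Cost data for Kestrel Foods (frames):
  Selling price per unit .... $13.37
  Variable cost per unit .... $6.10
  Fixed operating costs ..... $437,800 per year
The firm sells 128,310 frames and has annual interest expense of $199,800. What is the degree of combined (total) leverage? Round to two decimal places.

3.16

At 128,310 units, contribution = 128,310 × $7.27 = $932,813.70.
Operating income = contribution − fixed costs = $932,813.70 − $437,800 = $495,013.70. Interest = $199,800.00.
DOL = $932,813.70 ÷ $495,013.70 = 1.8844; DFL = $495,013.70 ÷ $295,213.70 = 1.6768.
Combined leverage = 1.8844 × 1.6768 = 3.1598.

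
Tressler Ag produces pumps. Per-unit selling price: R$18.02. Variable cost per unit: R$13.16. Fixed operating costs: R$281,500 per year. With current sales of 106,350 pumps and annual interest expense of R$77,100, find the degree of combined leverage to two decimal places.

3.27

Contribution at this volume is 106,350 × R$4.86 = R$516,861.00.
EBIT = R$516,861.00 − R$281,500 = R$235,361.00. Interest = R$77,100.00, so EBIT − I = R$158,261.00.
DCL = contribution ÷ (EBIT − I) = R$516,861.00 ÷ R$158,261.00 = 3.2659.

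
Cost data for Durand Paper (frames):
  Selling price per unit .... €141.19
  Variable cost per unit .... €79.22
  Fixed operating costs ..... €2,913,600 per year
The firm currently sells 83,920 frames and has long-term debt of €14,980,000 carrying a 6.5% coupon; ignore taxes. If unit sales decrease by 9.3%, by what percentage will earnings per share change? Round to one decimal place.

-36.8%

At 83,920 units, contribution = 83,920 × €61.97 = €5,200,522.40.
Operating income = contribution − fixed costs = €5,200,522.40 − €2,913,600 = €2,286,922.40.
After interest of €973,700.00, pre-tax earnings = €1,313,222.40.
DCL = total CM / (EBIT − I) = €5,200,522.40 / €1,313,222.40 = 3.9601.
%ΔEPS = DCL × %ΔSales = 3.9601 × -9.3% = -36.8%.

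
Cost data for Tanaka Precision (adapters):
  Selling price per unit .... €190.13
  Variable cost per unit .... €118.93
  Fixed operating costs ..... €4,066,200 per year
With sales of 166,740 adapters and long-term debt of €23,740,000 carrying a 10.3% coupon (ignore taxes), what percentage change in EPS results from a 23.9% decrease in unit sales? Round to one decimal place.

Contribution at this volume is 166,740 × €71.20 = €11,871,888.00.
EBIT = €11,871,888.00 − €4,066,200 = €7,805,688.00.
Interest = €2,445,220.00, so EBIT − I = €5,360,468.00.
DCL = total CM / (EBIT − I) = €11,871,888.00 / €5,360,468.00 = 2.2147.
%ΔEPS = DCL × %ΔSales = 2.2147 × -23.9% = -52.9%.

-52.9%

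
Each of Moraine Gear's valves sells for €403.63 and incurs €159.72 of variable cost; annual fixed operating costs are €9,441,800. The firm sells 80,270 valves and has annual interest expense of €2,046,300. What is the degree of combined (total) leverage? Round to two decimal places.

2.42

Total contribution margin = 80,270 × €243.91 = €19,578,655.70.
Operating income = contribution − fixed costs = €19,578,655.70 − €9,441,800 = €10,136,855.70. Interest = €2,046,300.00, so EBIT − I = €8,090,555.70.
DCL = contribution ÷ (EBIT − I) = €19,578,655.70 ÷ €8,090,555.70 = 2.4199.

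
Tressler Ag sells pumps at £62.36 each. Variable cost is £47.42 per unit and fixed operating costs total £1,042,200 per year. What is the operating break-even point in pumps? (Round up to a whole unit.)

69,760 pumps

Contribution margin per unit = £62.36 − £47.42 = £14.94.
Units to break even: £1,042,200 ÷ £14.94 = 69,759.04, rounded up to 69,760.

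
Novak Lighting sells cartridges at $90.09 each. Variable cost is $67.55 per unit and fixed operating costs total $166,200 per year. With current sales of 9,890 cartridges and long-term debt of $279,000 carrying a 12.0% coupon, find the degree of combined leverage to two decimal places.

Total contribution margin = 9,890 × $22.54 = $222,920.60.
Operating income = contribution − fixed costs = $222,920.60 − $166,200 = $56,720.60. Interest = $33,480.00, so EBIT − I = $23,240.60.
Degree of total leverage = total CM / (EBIT − interest) = $222,920.60 / $23,240.60 = 9.5919.

9.59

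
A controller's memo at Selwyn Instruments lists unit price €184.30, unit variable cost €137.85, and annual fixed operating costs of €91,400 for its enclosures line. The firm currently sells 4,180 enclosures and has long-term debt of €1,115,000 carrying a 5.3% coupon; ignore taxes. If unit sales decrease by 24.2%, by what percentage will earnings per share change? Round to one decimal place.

-107.6%

Total contribution margin = 4,180 × €46.45 = €194,161.00.
Operating income = contribution − fixed costs = €194,161.00 − €91,400 = €102,761.00.
Interest = €59,095.00, so EBIT − I = €43,666.00.
Degree of combined leverage = contribution ÷ (EBIT − I) = €194,161.00 ÷ €43,666.00 = 4.4465.
%ΔEPS = DCL × %ΔSales = 4.4465 × -24.2% = -107.6%.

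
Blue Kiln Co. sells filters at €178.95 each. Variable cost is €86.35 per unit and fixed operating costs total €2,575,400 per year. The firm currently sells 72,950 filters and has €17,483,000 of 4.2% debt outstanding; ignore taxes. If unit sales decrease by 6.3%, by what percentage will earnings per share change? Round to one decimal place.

Total contribution margin = 72,950 × €92.60 = €6,755,170.00.
Subtracting fixed costs: EBIT = €6,755,170.00 − €2,575,400 = €4,179,770.00.
Interest = €734,286.00, so EBIT − I = €3,445,484.00.
DCL = total CM / (EBIT − I) = €6,755,170.00 / €3,445,484.00 = 1.9606.
%ΔEPS = DCL × %ΔSales = 1.9606 × -6.3% = -12.4%.

-12.4%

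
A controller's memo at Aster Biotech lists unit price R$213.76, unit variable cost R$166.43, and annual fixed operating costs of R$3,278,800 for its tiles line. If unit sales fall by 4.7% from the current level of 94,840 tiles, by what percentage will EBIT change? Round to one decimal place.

-17.4%

Contribution at this volume is 94,840 × R$47.33 = R$4,488,777.20.
EBIT = R$4,488,777.20 − R$3,278,800 = R$1,209,977.20.
Degree of operating leverage = R$4,488,777.20 / R$1,209,977.20 = 3.7098.
So EBIT moves 3.7098 × (-4.7%) = -17.4%.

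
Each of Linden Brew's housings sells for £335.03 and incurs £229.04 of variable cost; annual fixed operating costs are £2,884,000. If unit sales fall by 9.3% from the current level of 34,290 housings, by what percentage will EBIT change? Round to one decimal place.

-45.0%

At 34,290 units, contribution = 34,290 × £105.99 = £3,634,397.10.
EBIT = £3,634,397.10 − £2,884,000 = £750,397.10.
So DOL = total CM / EBIT = £3,634,397.10 / £750,397.10 = 4.8433.
Operating income changes by 4.8433 × -9.3% = -45.0%.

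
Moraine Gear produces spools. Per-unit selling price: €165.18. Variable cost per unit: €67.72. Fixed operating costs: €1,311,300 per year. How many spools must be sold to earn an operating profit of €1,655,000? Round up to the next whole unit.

Contribution margin per unit = €165.18 − €67.72 = €97.46.
Need Q such that Q × €97.46 − €1,311,300 = €1,655,000, i.e. Q = €2,966,300 / €97.46 = 30,436.08 → 30,437.

30,437 spools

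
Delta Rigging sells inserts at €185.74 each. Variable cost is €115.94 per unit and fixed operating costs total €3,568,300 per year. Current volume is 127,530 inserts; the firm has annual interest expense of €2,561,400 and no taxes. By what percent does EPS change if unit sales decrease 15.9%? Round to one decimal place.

-51.1%

Contribution at this volume is 127,530 × €69.80 = €8,901,594.00.
Operating income = contribution − fixed costs = €8,901,594.00 − €3,568,300 = €5,333,294.00.
After interest of €2,561,400.00, pre-tax earnings = €2,771,894.00.
Degree of combined leverage = contribution ÷ (EBIT − I) = €8,901,594.00 ÷ €2,771,894.00 = 3.2114.
EPS therefore changes by 3.2114 × (-15.9%) = -51.1%.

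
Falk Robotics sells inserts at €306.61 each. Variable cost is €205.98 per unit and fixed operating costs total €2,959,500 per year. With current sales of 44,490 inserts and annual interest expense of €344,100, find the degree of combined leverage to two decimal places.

Contribution at this volume is 44,490 × €100.63 = €4,477,028.70.
EBIT = €4,477,028.70 − €2,959,500 = €1,517,528.70. Interest = €344,100.00, so EBIT − I = €1,173,428.70.
Degree of total leverage = total CM / (EBIT − interest) = €4,477,028.70 / €1,173,428.70 = 3.8153.

3.82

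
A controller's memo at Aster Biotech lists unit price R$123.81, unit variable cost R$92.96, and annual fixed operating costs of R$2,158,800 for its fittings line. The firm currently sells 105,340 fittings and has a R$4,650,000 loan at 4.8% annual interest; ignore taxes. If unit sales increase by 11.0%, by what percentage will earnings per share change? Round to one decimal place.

+41.2%

Contribution at this volume is 105,340 × R$30.85 = R$3,249,739.00.
EBIT = R$3,249,739.00 − R$2,158,800 = R$1,090,939.00.
After interest of R$223,200.00, pre-tax earnings = R$867,739.00.
Degree of combined leverage = contribution ÷ (EBIT − I) = R$3,249,739.00 ÷ R$867,739.00 = 3.7451.
EPS therefore changes by 3.7451 × (+11.0%) = +41.2%.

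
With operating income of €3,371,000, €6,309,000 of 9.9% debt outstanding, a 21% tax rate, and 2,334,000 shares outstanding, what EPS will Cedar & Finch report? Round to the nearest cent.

Interest = €624,591.00, so EBT = €3,371,000 − €624,591.00 = €2,746,409.00.
After tax at 21%: net income = €2,746,409.00 × 0.79 = €2,169,663.11.
EPS = €2,169,663.11 ÷ 2,334,000 = €0.93.

€0.93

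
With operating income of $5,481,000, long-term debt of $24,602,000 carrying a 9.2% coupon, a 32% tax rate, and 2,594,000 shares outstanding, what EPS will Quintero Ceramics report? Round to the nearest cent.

Pre-tax income = $5,481,000 − $2,263,384.00 = $3,217,616.00.
Net income = $3,217,616.00 × (1 − 0.32) = $2,187,978.88.
EPS = $2,187,978.88 ÷ 2,594,000 = $0.84.

$0.84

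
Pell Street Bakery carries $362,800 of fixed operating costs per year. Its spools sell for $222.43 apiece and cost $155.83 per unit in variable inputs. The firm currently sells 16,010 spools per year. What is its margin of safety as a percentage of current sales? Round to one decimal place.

66.0%

Contribution margin per unit = $222.43 − $155.83 = $66.60. Break-even units = $362,800 ÷ $66.60 = 5,447.45; break-even revenue = 5,447.45 × $222.43 = $1,211,675.74.
Current sales = 16,010 × $222.43 = $3,561,104.30.
Margin of safety = ($3,561,104.30 − $1,211,675.74) ÷ $3,561,104.30 = 66.0%.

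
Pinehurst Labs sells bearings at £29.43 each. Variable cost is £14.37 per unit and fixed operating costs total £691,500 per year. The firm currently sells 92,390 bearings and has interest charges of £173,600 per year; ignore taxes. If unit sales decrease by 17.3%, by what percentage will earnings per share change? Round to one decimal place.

-45.7%

Total contribution margin = 92,390 × £15.06 = £1,391,393.40.
Subtracting fixed costs: EBIT = £1,391,393.40 − £691,500 = £699,893.40.
After interest of £173,600.00, pre-tax earnings = £526,293.40.
Degree of combined leverage = contribution ÷ (EBIT − I) = £1,391,393.40 ÷ £526,293.40 = 2.6438.
EPS therefore changes by 2.6438 × (-17.3%) = -45.7%.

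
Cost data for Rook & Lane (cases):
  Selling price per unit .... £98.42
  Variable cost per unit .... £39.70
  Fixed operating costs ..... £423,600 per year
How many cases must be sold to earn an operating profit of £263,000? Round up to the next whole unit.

Contribution margin per unit = £98.42 − £39.70 = £58.72.
Need Q such that Q × £58.72 − £423,600 = £263,000, i.e. Q = £686,600 / £58.72 = 11,692.78 → 11,693.

11,693 cases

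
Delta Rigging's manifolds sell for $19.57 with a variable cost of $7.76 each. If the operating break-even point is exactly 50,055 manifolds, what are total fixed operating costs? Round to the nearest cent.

$591,149.55

Contribution margin per unit = $19.57 − $7.76 = $11.81.
Since BE = FC / CM, FC = 50,055 × $11.81 = $591,149.55.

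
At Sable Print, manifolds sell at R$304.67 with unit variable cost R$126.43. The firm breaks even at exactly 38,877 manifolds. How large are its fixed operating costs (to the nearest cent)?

R$6,929,436.48

Contribution margin per unit = R$304.67 − R$126.43 = R$178.24.
Fixed costs = break-even units × CM = 38,877 × R$178.24 = R$6,929,436.48.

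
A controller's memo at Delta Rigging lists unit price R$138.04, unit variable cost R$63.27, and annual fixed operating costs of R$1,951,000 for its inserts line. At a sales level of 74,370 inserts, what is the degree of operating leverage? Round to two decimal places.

Contribution at this volume is 74,370 × R$74.77 = R$5,560,644.90.
EBIT = R$5,560,644.90 − R$1,951,000 = R$3,609,644.90.
Degree of operating leverage = R$5,560,644.90 / R$3,609,644.90 = 1.5405.

1.54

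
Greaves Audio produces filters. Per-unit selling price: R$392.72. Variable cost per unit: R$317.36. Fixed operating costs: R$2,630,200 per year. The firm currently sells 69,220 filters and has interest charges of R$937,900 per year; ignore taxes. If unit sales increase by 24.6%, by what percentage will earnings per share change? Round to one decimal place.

Contribution at this volume is 69,220 × R$75.36 = R$5,216,419.20.
Subtracting fixed costs: EBIT = R$5,216,419.20 − R$2,630,200 = R$2,586,219.20.
After interest of R$937,900.00, pre-tax earnings = R$1,648,319.20.
Degree of combined leverage = contribution ÷ (EBIT − I) = R$5,216,419.20 ÷ R$1,648,319.20 = 3.1647.
%ΔEPS = DCL × %ΔSales = 3.1647 × +24.6% = +77.9%.

+77.9%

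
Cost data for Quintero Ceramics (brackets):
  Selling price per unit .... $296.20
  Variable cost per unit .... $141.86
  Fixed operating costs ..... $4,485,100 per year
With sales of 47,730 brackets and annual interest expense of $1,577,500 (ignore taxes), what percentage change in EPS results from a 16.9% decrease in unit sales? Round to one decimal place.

-95.5%

Contribution at this volume is 47,730 × $154.34 = $7,366,648.20.
Subtracting fixed costs: EBIT = $7,366,648.20 − $4,485,100 = $2,881,548.20.
After interest of $1,577,500.00, pre-tax earnings = $1,304,048.20.
DCL = total CM / (EBIT − I) = $7,366,648.20 / $1,304,048.20 = 5.6491.
%ΔEPS = DCL × %ΔSales = 5.6491 × -16.9% = -95.5%.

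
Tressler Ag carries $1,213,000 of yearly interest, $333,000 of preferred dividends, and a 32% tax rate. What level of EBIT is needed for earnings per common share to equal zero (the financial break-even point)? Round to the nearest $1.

$1,702,706

Grossing the preferred dividend up to pre-tax terms: $333,000 / (1 − 0.32) = $489,705.88.
Financial break-even EBIT = interest + D_p ÷ (1 − t) = $1,213,000 + $489,705.88 = $1,702,705.88.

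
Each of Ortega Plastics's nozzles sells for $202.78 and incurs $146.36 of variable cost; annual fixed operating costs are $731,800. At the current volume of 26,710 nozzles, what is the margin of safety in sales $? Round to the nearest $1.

Unit CM = price − variable cost = $202.78 − $146.36 = $56.42. Break-even units = $731,800 ÷ $56.42 = 12,970.58; break-even revenue = 12,970.58 × $202.78 = $2,630,173.77.
Actual sales revenue = 26,710 × $202.78 = $5,416,253.80.
Margin of safety = $5,416,253.80 − $2,630,173.77 = $2,786,080.

$2,786,080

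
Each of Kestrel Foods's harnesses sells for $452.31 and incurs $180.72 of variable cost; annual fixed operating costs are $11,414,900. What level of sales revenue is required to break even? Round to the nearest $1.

Contribution margin per unit = $452.31 − $180.72 = $271.59, a CM ratio of $271.59 ÷ $452.31 = 0.6005.
Break-even revenue = fixed costs × price ÷ CM = $11,414,900 × $452.31 ÷ $271.59 = $19,010,543.

$19,010,543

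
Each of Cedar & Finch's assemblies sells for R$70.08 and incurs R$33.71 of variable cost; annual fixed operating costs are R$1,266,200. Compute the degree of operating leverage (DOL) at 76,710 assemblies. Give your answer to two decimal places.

1.83

Contribution at this volume is 76,710 × R$36.37 = R$2,789,942.70.
EBIT = R$2,789,942.70 − R$1,266,200 = R$1,523,742.70.
Degree of operating leverage = R$2,789,942.70 / R$1,523,742.70 = 1.8310.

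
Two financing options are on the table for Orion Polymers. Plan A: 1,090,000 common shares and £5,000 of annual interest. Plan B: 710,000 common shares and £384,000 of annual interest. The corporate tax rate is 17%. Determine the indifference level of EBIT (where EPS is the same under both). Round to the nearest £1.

£1,092,132

Set EPS_A = EPS_B: (EBIT − £5,000)(1 − 0.17) ÷ 1,090,000 = (EBIT − £384,000)(1 − 0.17) ÷ 710,000.
Cancelling (1 − t) and cross-multiplying: 710,000·(EBIT − 5,000) = 1,090,000·(EBIT − 384,000).
Solving, EBIT = (384,000·1,090,000 − 5,000·710,000) / (1,090,000 − 710,000) = 415,010,000,000 / 380,000 = 1,092,131.58.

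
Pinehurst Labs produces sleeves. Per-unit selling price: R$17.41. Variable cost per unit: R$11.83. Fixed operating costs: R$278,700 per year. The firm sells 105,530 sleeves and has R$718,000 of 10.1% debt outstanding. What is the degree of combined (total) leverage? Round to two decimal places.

2.48

At 105,530 units, contribution = 105,530 × R$5.58 = R$588,857.40.
EBIT = R$588,857.40 − R$278,700 = R$310,157.40. Interest = R$72,518.00.
DOL = R$588,857.40 ÷ R$310,157.40 = 1.8986; DFL = R$310,157.40 ÷ R$237,639.40 = 1.3052.
DCL = DOL × DFL = 1.8986 × 1.3052 = 2.4781.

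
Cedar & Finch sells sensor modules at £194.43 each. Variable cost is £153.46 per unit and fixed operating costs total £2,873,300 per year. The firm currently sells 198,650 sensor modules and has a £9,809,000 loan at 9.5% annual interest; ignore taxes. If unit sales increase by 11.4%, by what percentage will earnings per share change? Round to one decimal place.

At 198,650 units, contribution = 198,650 × £40.97 = £8,138,690.50.
EBIT = £8,138,690.50 − £2,873,300 = £5,265,390.50.
After interest of £931,855.00, pre-tax earnings = £4,333,535.50.
Degree of combined leverage = contribution ÷ (EBIT − I) = £8,138,690.50 ÷ £4,333,535.50 = 1.8781.
%ΔEPS = DCL × %ΔSales = 1.8781 × +11.4% = +21.4%.

+21.4%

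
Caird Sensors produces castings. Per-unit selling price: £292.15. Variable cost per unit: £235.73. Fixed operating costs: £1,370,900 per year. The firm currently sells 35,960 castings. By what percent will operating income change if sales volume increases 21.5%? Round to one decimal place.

+66.3%

Total contribution margin = 35,960 × £56.42 = £2,028,863.20.
Subtracting fixed costs: EBIT = £2,028,863.20 − £1,370,900 = £657,963.20.
So DOL = total CM / EBIT = £2,028,863.20 / £657,963.20 = 3.0836.
%ΔEBIT = DOL × %ΔSales = 3.0836 × +21.5% = +66.3%.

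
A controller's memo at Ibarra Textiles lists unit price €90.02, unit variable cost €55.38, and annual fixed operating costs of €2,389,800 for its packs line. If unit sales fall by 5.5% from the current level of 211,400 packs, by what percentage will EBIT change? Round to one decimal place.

-8.2%

Contribution at this volume is 211,400 × €34.64 = €7,322,896.00.
EBIT = €7,322,896.00 − €2,389,800 = €4,933,096.00.
DOL = contribution ÷ EBIT = €7,322,896.00 ÷ €4,933,096.00 = 1.4844.
%ΔEBIT = DOL × %ΔSales = 1.4844 × -5.5% = -8.2%.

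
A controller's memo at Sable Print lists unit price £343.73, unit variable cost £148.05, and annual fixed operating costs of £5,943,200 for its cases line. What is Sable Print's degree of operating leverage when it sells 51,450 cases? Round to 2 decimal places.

At 51,450 units, contribution = 51,450 × £195.68 = £10,067,736.00.
Operating income = contribution − fixed costs = £10,067,736.00 − £5,943,200 = £4,124,536.00.
Degree of operating leverage = £10,067,736.00 / £4,124,536.00 = 2.4409.

2.44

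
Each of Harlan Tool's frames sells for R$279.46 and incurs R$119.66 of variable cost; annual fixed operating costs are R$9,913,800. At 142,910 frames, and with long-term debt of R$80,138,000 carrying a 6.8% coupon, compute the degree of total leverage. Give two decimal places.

Contribution at this volume is 142,910 × R$159.80 = R$22,837,018.00.
EBIT = R$22,837,018.00 − R$9,913,800 = R$12,923,218.00. Interest = R$5,449,384.00, so EBIT − I = R$7,473,834.00.
Degree of total leverage = total CM / (EBIT − interest) = R$22,837,018.00 / R$7,473,834.00 = 3.0556.

3.06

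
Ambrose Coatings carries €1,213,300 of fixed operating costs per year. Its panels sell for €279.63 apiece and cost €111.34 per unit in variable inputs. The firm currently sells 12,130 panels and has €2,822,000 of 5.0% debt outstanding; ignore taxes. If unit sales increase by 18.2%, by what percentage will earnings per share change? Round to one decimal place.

Total contribution margin = 12,130 × €168.29 = €2,041,357.70.
EBIT = €2,041,357.70 − €1,213,300 = €828,057.70.
Interest = €141,100.00, so EBIT − I = €686,957.70.
Degree of combined leverage = contribution ÷ (EBIT − I) = €2,041,357.70 ÷ €686,957.70 = 2.9716.
EPS therefore changes by 2.9716 × (+18.2%) = +54.1%.

+54.1%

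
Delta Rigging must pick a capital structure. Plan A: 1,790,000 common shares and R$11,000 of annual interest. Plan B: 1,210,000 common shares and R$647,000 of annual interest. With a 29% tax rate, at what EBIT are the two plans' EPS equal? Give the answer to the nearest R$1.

R$1,973,828

Set EPS_A = EPS_B: (EBIT − R$11,000)(1 − 0.29) ÷ 1,790,000 = (EBIT − R$647,000)(1 − 0.29) ÷ 1,210,000.
The (1 − t) factor cancels: (EBIT − 11,000) × 1,210,000 = (EBIT − 647,000) × 1,790,000.
EBIT × (1,790,000 − 1,210,000) = 647,000 × 1,790,000 − 11,000 × 1,210,000 = 1,144,820,000,000, so EBIT = 1,144,820,000,000 ÷ 580,000 = 1,973,827.59.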